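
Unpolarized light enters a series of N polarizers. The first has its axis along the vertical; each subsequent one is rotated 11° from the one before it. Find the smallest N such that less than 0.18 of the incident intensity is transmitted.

First polarizer halves the unpolarized light: factor 1/2.
Each further stage multiplies by cos²(11°) = 0.9636.
After N polarizers: T = 0.5·0.9636^(N−1). Require T < 0.18 ⇒ N−1 > ln(0.18/0.5)/ln(0.9636) = 27.55, so N−1 ≥ 28 and N = 29.
Check: N=29 gives T = 0.177 < 0.18; N=28 gives T = 0.1837.

N = 29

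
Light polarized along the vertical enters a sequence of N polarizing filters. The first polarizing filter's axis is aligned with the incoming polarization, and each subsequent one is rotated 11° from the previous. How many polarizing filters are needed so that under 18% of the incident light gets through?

First polarizer is aligned with the polarization: full transmission.
Each further stage multiplies by cos²(11°) = 0.9636.
After N polarizers: T = 0.9636^(N−1). Require T < 0.18 ⇒ N−1 > ln(0.18)/ln(0.9636) = 46.24, so N−1 ≥ 47 and N = 48.
Check: N=48 gives T = 0.175 < 0.18; N=47 gives T = 0.1816.

N = 48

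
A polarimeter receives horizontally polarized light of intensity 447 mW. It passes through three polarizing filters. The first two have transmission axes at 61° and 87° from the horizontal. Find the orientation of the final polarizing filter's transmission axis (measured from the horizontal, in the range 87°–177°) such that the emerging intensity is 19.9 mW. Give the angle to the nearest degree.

θ ≈ 148°

By Malus's law, I₁ = I₀ cos²(61° − 0°) = I₀ cos²(61°) = 0.235 I₀.
I₂ = I₁ cos²(87° − 61°) = 0.235 I₀ · cos²(26°) = 0.1899 I₀.
Target fraction: 19.9 / 447 mW = 0.04452 of I₀.
Need I₃/I₀ = 0.04452, so cos²(θ − 87°) = 0.04452 / 0.1899 = 0.2345.
θ − 87° = arccos(√0.2345) = 61.0°, giving θ ≈ 87 + 61.0 = 148.0°.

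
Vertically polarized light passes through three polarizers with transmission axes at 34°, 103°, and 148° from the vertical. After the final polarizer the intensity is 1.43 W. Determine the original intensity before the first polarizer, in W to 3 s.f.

I₀ ≈ 32.4 W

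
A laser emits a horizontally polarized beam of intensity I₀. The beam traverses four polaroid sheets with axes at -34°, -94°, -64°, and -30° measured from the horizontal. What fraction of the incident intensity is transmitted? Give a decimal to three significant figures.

I₁ = I₀ cos²(-34° − 0°) = I₀ cos²(34°) = 0.6873 I₀.
I₂ = I₁ cos²(-94° + 34°) = 0.6873 I₀ · cos²(60°) = 0.1718 I₀.
I₃ = I₂ cos²(-64° + 94°) = 0.1718 I₀ · cos²(30°) = 0.1289 I₀.
I₄ = I₃ cos²(-30° + 64°) = 0.1289 I₀ · cos²(34°) = 0.08857 I₀.
Transmitted fraction = 0.08857.

≈ 0.0886 I₀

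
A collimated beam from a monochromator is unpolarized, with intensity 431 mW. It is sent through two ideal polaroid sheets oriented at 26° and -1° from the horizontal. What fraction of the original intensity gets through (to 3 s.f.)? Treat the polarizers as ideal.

I/I₀ ≈ 0.397

Unpolarized light through the first polarizer → I₁ = 431 mW/2 = 215.5 mW, polarized at 26°.
I₂ = I₁ · cos²(27°) = 215.5 · 0.7939 = 171.1 mW.
Transmitted fraction = 0.3969.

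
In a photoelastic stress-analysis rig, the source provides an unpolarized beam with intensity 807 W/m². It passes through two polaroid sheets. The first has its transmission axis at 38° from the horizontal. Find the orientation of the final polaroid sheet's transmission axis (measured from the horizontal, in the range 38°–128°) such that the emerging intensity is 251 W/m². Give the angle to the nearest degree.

Unpolarized light through the first polarizer → I₁ = ½ I₀, now polarized at 38°.
Target fraction: 251 / 807 W/m² = 0.311 of I₀.
Need I₂/I₀ = 0.311, so cos²(θ − 38°) = 0.311 / 0.5 = 0.6221.
θ − 38° = arccos(√0.6221) = 37.9°, giving θ ≈ 38 + 37.9 = 75.9°.

θ ≈ 76°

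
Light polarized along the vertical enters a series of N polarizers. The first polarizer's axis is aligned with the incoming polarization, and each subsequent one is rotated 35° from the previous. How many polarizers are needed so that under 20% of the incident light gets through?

N = 6

First polarizer is aligned with the polarization: full transmission.
Each further stage multiplies by cos²(35°) = 0.671.
After N polarizers: T = 0.671^(N−1). Require T < 0.20 ⇒ N−1 > ln(0.20)/ln(0.671) = 4.03, so N−1 ≥ 5 and N = 6.
Check: N=6 gives T = 0.136 < 0.20; N=5 gives T = 0.2027.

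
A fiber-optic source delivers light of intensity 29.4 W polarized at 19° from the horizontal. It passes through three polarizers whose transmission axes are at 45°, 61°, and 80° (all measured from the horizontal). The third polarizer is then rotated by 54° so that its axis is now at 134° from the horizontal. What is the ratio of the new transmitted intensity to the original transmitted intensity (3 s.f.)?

Before rotation:
I₁ = I₀ cos²(45° − 19°) = I₀ cos²(26°) = 0.8078 I₀.
I₂ = I₁ cos²(61° − 45°) = 0.8078 I₀ · cos²(16°) = 0.7465 I₀.
I₃ = I₂ cos²(80° − 61°) = 0.7465 I₀ · cos²(19°) = 0.6673 I₀.
After rotation:
I₁ = I₀ cos²(45° − 19°) = I₀ cos²(26°) = 0.8078 I₀.
I₂ = I₁ cos²(61° − 45°) = 0.8078 I₀ · cos²(16°) = 0.7465 I₀.
I₃ = I₂ cos²(134° − 61°) = 0.7465 I₀ · cos²(73°) = 0.06381 I₀.
Ratio = 0.06381 / 0.6673 = 0.09562.

I_new/I_old ≈ 0.0956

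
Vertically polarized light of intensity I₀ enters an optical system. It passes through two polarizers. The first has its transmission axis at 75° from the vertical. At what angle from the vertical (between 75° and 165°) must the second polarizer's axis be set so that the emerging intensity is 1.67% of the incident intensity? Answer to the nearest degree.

θ ≈ 135°

I₁ = I₀ cos²(75° − 0°) = I₀ cos²(75°) = 0.06699 I₀.
Need I₂/I₀ = 0.0167, so cos²(θ − 75°) = 0.0167 / 0.06699 = 0.2493.
θ − 75° = arccos(√0.2493) = 60.0°, giving θ ≈ 75 + 60.0 = 135.0°.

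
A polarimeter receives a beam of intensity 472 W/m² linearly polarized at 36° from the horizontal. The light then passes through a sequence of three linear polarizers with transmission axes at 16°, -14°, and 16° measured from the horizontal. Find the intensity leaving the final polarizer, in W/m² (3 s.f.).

I₁ = 472 W/m² · cos²(20°) = 416.8 W/m².
I₂ = I₁ · cos²(30°) = 416.8 · 0.75 = 312.6 W/m².
I₃ = I₂ · cos²(30°) = 312.6 · 0.75 = 234.4 W/m².

I ≈ 234 W/m²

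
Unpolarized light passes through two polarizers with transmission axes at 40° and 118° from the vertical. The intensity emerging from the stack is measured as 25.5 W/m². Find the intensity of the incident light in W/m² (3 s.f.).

I₀ ≈ 1180 W/m²

Unpolarized light through the first polarizer → I₁ = ½ I₀, now polarized at 40°.
I₂ = I₁ cos²(118° − 40°) = 0.5 I₀ · cos²(78°) = 0.02161 I₀.
So 25.5 W/m² = 0.02161 I₀, giving I₀ = 25.5/0.02161 = 1180 W/m².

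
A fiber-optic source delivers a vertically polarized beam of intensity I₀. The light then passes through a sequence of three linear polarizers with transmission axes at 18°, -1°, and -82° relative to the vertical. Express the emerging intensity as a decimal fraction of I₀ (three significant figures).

≈ 0.0198 I₀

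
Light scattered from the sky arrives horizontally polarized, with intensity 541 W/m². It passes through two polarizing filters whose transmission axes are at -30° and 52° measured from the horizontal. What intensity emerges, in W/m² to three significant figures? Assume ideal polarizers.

I ≈ 7.86 W/m²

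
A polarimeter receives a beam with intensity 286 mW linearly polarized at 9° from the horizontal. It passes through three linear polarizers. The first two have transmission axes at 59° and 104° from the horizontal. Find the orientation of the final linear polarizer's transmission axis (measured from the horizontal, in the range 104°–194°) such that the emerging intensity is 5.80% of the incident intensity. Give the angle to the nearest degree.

By Malus's law, I₁ = I₀ cos²(59° − 9°) = I₀ cos²(50°) = 0.4132 I₀.
I₂ = I₁ cos²(104° − 59°) = 0.4132 I₀ · cos²(45°) = 0.2066 I₀.
Need I₃/I₀ = 0.058, so cos²(θ − 104°) = 0.058 / 0.2066 = 0.2808.
θ − 104° = arccos(√0.2808) = 58.0°, giving θ ≈ 104 + 58.0 = 162.0°.

θ ≈ 162°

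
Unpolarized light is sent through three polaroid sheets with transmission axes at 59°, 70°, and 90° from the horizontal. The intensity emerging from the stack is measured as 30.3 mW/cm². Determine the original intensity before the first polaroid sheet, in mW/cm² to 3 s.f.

Unpolarized light through the first polarizer → I₁ = ½ I₀, now polarized at 59°.
I₂ = I₁ cos²(70° − 59°) = 0.5 I₀ · cos²(11°) = 0.4818 I₀.
I₃ = I₂ cos²(90° − 70°) = 0.4818 I₀ · cos²(20°) = 0.4254 I₀.
So 30.3 mW/cm² = 0.4254 I₀, giving I₀ = 30.3/0.4254 = 71.22 mW/cm².

I₀ ≈ 71.2 mW/cm²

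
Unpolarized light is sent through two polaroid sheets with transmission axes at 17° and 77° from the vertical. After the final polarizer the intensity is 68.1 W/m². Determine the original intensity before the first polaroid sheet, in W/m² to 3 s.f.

Unpolarized light through the first polarizer → I₁ = ½ I₀, now polarized at 17°.
I₂ = I₁ cos²(77° − 17°) = 0.5 I₀ · cos²(60°) = 0.125 I₀.
So 68.1 W/m² = 0.125 I₀, giving I₀ = 68.1/0.125 = 544.8 W/m².

I₀ ≈ 545 W/m²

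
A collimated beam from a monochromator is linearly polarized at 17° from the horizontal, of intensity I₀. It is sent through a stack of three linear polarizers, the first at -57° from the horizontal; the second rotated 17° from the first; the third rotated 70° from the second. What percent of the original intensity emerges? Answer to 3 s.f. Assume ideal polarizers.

By Malus's law, I₁ = I₀ cos²(-57° − 17°) = I₀ cos²(74°) = 0.07598 I₀.
I₂ = I₁ cos²(17°) = 0.07598 · 0.9145 I₀ = 0.06948 I₀.
I₃ = I₂ cos²(70°) = 0.06948 · 0.117 I₀ = 0.008128 I₀.
That is 0.8128% of the incident intensity.

≈ 0.813%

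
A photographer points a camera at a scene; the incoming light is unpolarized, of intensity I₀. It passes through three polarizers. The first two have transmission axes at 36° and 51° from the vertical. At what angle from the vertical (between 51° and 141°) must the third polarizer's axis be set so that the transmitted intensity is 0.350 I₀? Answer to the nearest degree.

Unpolarized light through the first polarizer → I₁ = ½ I₀, now polarized at 36°.
I₂ = I₁ cos²(51° − 36°) = 0.5 I₀ · cos²(15°) = 0.4665 I₀.
Need I₃/I₀ = 0.35, so cos²(θ − 51°) = 0.35 / 0.4665 = 0.7503.
θ − 51° = arccos(√0.7503) = 30.0°, giving θ ≈ 51 + 30.0 = 81.0°.

θ ≈ 81°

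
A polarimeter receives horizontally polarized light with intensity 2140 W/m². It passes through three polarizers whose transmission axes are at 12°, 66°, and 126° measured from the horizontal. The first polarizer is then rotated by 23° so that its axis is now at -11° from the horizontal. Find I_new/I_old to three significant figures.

I_new/I_old ≈ 0.148

Before rotation:
By Malus's law, I₁ = I₀ cos²(12° − 0°) = I₀ cos²(12°) = 0.9568 I₀.
I₂ = I₁ cos²(66° − 12°) = 0.9568 I₀ · cos²(54°) = 0.3306 I₀.
I₃ = I₂ cos²(126° − 66°) = 0.3306 I₀ · cos²(60°) = 0.08264 I₀.
After rotation:
I₁ = I₀ cos²(-11° − 0°) = I₀ cos²(11°) = 0.9636 I₀.
I₂ = I₁ cos²(66° + 11°) = 0.9636 I₀ · cos²(77°) = 0.04876 I₀.
I₃ = I₂ cos²(126° − 66°) = 0.04876 I₀ · cos²(60°) = 0.01219 I₀.
Ratio = 0.01219 / 0.08264 = 0.1475.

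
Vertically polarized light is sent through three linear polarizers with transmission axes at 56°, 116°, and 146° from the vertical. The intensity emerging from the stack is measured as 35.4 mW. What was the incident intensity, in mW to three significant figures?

I₁ = I₀ cos²(56° − 0°) = I₀ cos²(56°) = 0.3127 I₀.
I₂ = I₁ cos²(116° − 56°) = 0.3127 I₀ · cos²(60°) = 0.07817 I₀.
I₃ = I₂ cos²(146° − 116°) = 0.07817 I₀ · cos²(30°) = 0.05863 I₀.
So 35.4 mW = 0.05863 I₀, giving I₀ = 35.4/0.05863 = 603.8 mW.

I₀ ≈ 604 mW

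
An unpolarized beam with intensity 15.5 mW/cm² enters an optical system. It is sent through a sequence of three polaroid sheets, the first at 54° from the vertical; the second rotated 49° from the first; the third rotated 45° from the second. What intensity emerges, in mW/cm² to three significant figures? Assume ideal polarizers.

Unpolarized light through the first polarizer → I₁ = 15.5 mW/cm²/2 = 7.75 mW/cm², polarized at 54°.
I₂ = I₁ · cos²(49°) = 7.75 · 0.4304 = 3.336 mW/cm².
I₃ = I₂ · cos²(45°) = 3.336 · 0.5 = 1.668 mW/cm².

I ≈ 1.67 mW/cm²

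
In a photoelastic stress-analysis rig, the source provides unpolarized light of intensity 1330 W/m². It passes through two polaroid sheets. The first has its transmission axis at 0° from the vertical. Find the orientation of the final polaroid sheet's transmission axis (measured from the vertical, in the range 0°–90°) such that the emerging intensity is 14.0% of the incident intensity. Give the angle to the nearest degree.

θ ≈ 58°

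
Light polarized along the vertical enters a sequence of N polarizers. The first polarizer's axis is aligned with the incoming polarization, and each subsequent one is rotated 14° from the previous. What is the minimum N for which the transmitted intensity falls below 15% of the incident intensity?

N = 33

First polarizer is aligned with the polarization: full transmission.
Each further stage multiplies by cos²(14°) = 0.9415.
After N polarizers: T = 0.9415^(N−1). Require T < 0.15 ⇒ N−1 > ln(0.15)/ln(0.9415) = 31.46, so N−1 ≥ 32 and N = 33.
Check: N=33 gives T = 0.1452 < 0.15; N=32 gives T = 0.1542.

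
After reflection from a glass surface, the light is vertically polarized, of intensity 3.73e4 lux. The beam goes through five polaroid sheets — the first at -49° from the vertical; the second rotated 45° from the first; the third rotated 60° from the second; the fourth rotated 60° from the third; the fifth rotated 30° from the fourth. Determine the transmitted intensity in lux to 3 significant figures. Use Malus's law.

By Malus's law, I₁ = 3.73e4 lux · cos²(49°) = 1.605e+04 lux.
I₂ = I₁ · cos²(45°) = 1.605e+04 · 0.5 = 8027 lux.
I₃ = I₂ · cos²(60°) = 8027 · 0.25 = 2007 lux.
I₄ = I₃ · cos²(60°) = 2007 · 0.25 = 501.7 lux.
I₅ = I₄ · cos²(30°) = 501.7 · 0.75 = 376.3 lux.

I ≈ 376 lux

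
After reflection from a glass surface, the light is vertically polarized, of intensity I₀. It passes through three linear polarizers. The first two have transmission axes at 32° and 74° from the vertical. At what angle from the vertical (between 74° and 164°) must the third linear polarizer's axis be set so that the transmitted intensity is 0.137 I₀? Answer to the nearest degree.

I₁ = I₀ cos²(32° − 0°) = I₀ cos²(32°) = 0.7192 I₀.
I₂ = I₁ cos²(74° − 32°) = 0.7192 I₀ · cos²(42°) = 0.3972 I₀.
Need I₃/I₀ = 0.137, so cos²(θ − 74°) = 0.137 / 0.3972 = 0.3449.
θ − 74° = arccos(√0.3449) = 54.0°, giving θ ≈ 74 + 54.0 = 128.0°.

θ ≈ 128°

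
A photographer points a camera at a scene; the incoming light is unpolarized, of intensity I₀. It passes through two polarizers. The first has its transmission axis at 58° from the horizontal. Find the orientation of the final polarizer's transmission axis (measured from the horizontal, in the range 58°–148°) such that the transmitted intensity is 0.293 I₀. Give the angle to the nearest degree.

Unpolarized light through the first polarizer → I₁ = ½ I₀, now polarized at 58°.
Need I₂/I₀ = 0.293, so cos²(θ − 58°) = 0.293 / 0.5 = 0.586.
θ − 58° = arccos(√0.586) = 40.0°, giving θ ≈ 58 + 40.0 = 98.0°.

θ ≈ 98°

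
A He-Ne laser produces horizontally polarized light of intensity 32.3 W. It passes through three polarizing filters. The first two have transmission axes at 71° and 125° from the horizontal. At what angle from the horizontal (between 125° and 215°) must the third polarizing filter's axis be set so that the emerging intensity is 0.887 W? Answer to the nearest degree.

By Malus's law, I₁ = I₀ cos²(71° − 0°) = I₀ cos²(71°) = 0.106 I₀.
I₂ = I₁ cos²(125° − 71°) = 0.106 I₀ · cos²(54°) = 0.03662 I₀.
Target fraction: 0.887 / 32.3 W = 0.02746 of I₀.
Need I₃/I₀ = 0.02746, so cos²(θ − 125°) = 0.02746 / 0.03662 = 0.7499.
θ − 125° = arccos(√0.7499) = 30.0°, giving θ ≈ 125 + 30.0 = 155.0°.

θ ≈ 155°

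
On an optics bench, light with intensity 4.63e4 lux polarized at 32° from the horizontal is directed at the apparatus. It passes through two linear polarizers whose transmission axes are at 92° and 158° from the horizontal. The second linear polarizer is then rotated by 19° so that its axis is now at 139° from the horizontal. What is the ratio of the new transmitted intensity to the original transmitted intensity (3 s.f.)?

I_new/I_old ≈ 2.81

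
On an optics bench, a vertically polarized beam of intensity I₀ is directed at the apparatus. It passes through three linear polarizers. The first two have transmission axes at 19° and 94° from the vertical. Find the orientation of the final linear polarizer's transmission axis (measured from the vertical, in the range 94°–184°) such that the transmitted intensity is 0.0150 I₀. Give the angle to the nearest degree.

θ ≈ 154°

By Malus's law, I₁ = I₀ cos²(19° − 0°) = I₀ cos²(19°) = 0.894 I₀.
I₂ = I₁ cos²(94° − 19°) = 0.894 I₀ · cos²(75°) = 0.05989 I₀.
Need I₃/I₀ = 0.015, so cos²(θ − 94°) = 0.015 / 0.05989 = 0.2505.
θ − 94° = arccos(√0.2505) = 60.0°, giving θ ≈ 94 + 60.0 = 154.0°.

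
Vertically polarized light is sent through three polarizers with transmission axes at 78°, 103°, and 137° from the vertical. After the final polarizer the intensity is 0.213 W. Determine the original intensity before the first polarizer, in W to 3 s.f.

I₁ = I₀ cos²(78° − 0°) = I₀ cos²(78°) = 0.04323 I₀.
I₂ = I₁ cos²(103° − 78°) = 0.04323 I₀ · cos²(25°) = 0.03551 I₀.
I₃ = I₂ cos²(137° − 103°) = 0.03551 I₀ · cos²(34°) = 0.0244 I₀.
So 0.213 W = 0.0244 I₀, giving I₀ = 0.213/0.0244 = 8.728 W.

I₀ ≈ 8.73 W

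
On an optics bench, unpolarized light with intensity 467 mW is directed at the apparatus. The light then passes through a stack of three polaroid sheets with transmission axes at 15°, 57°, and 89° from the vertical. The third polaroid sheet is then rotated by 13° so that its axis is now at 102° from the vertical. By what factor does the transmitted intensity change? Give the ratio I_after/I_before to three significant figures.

Before rotation:
Unpolarized light through the first polarizer → I₁ = ½ I₀, now polarized at 15°.
I₂ = I₁ cos²(57° − 15°) = 0.5 I₀ · cos²(42°) = 0.2761 I₀.
I₃ = I₂ cos²(89° − 57°) = 0.2761 I₀ · cos²(32°) = 0.1986 I₀.
After rotation:
Unpolarized light through the first polarizer → I₁ = ½ I₀, now polarized at 15°.
I₂ = I₁ cos²(57° − 15°) = 0.5 I₀ · cos²(42°) = 0.2761 I₀.
I₃ = I₂ cos²(102° − 57°) = 0.2761 I₀ · cos²(45°) = 0.1381 I₀.
Ratio = 0.1381 / 0.1986 = 0.6952.

I_new/I_old ≈ 0.695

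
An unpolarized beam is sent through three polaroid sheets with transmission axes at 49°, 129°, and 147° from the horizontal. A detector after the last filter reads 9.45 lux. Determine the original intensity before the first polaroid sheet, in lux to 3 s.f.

I₀ ≈ 693 lux

Unpolarized light through the first polarizer → I₁ = ½ I₀, now polarized at 49°.
I₂ = I₁ cos²(129° − 49°) = 0.5 I₀ · cos²(80°) = 0.01508 I₀.
I₃ = I₂ cos²(147° − 129°) = 0.01508 I₀ · cos²(18°) = 0.01364 I₀.
So 9.45 lux = 0.01364 I₀, giving I₀ = 9.45/0.01364 = 693 lux.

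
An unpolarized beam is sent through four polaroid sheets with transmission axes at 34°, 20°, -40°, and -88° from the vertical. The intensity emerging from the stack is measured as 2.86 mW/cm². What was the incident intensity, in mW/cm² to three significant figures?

I₀ ≈ 54.3 mW/cm²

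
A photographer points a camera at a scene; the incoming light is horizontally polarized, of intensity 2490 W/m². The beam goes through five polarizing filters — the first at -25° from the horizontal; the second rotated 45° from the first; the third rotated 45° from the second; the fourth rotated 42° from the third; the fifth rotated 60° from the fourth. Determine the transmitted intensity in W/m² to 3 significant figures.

I ≈ 70.6 W/m²

I₁ = 2490 W/m² · cos²(25°) = 2045 W/m².
I₂ = I₁ · cos²(45°) = 2045 · 0.5 = 1023 W/m².
I₃ = I₂ · cos²(45°) = 1023 · 0.5 = 511.3 W/m².
I₄ = I₃ · cos²(42°) = 511.3 · 0.5523 = 282.4 W/m².
I₅ = I₄ · cos²(60°) = 282.4 · 0.25 = 70.6 W/m².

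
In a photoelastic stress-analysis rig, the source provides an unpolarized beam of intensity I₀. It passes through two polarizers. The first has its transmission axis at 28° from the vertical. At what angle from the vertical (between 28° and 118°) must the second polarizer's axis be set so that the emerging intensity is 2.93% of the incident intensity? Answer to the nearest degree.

Unpolarized light through the first polarizer → I₁ = ½ I₀, now polarized at 28°.
Need I₂/I₀ = 0.0293, so cos²(θ − 28°) = 0.0293 / 0.5 = 0.0586.
θ − 28° = arccos(√0.0586) = 76.0°, giving θ ≈ 28 + 76.0 = 104.0°.

θ ≈ 104°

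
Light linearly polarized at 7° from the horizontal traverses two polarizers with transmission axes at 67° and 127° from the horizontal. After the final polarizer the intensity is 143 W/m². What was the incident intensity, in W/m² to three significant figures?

I₀ ≈ 2290 W/m²

I₁ = I₀ cos²(67° − 7°) = I₀ cos²(60°) = 0.25 I₀.
I₂ = I₁ cos²(127° − 67°) = 0.25 I₀ · cos²(60°) = 0.0625 I₀.
So 143 W/m² = 0.0625 I₀, giving I₀ = 143/0.0625 = 2288 W/m².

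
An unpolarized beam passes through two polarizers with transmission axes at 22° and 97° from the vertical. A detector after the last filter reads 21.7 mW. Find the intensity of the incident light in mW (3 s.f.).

I₀ ≈ 648 mW

Unpolarized light through the first polarizer → I₁ = ½ I₀, now polarized at 22°.
I₂ = I₁ cos²(97° − 22°) = 0.5 I₀ · cos²(75°) = 0.03349 I₀.
So 21.7 mW = 0.03349 I₀, giving I₀ = 21.7/0.03349 = 647.9 mW.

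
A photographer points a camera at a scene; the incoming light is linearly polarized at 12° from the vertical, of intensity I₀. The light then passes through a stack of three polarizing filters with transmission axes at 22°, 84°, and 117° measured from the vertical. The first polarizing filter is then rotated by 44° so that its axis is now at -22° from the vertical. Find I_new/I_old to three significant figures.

I_new/I_old ≈ 0.244

Before rotation:
By Malus's law, I₁ = I₀ cos²(22° − 12°) = I₀ cos²(10°) = 0.9698 I₀.
I₂ = I₁ cos²(84° − 22°) = 0.9698 I₀ · cos²(62°) = 0.2138 I₀.
I₃ = I₂ cos²(117° − 84°) = 0.2138 I₀ · cos²(33°) = 0.1504 I₀.
After rotation:
I₁ = I₀ cos²(-22° − 12°) = I₀ cos²(34°) = 0.6873 I₀.
Angle between axes 1 and 2: 74°. I₂ = 0.6873 I₀ · cos²(74°) = 0.05222 I₀.
I₃ = I₂ cos²(117° − 84°) = 0.05222 I₀ · cos²(33°) = 0.03673 I₀.
Ratio = 0.03673 / 0.1504 = 0.2443.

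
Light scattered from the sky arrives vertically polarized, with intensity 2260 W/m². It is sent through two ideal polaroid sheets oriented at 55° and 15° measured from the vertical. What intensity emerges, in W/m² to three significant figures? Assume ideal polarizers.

I₁ = 2260 W/m² · cos²(55°) = 743.5 W/m².
I₂ = I₁ · cos²(40°) = 743.5 · 0.5868 = 436.3 W/m².

I ≈ 436 W/m²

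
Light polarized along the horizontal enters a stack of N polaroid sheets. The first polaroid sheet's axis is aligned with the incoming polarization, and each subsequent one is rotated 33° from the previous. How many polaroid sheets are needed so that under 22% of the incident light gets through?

First polarizer is aligned with the polarization: full transmission.
Each further stage multiplies by cos²(33°) = 0.7034.
After N polarizers: T = 0.7034^(N−1). Require T < 0.22 ⇒ N−1 > ln(0.22)/ln(0.7034) = 4.30, so N−1 ≥ 5 and N = 6.
Check: N=6 gives T = 0.1722 < 0.22; N=5 gives T = 0.2448.

N = 6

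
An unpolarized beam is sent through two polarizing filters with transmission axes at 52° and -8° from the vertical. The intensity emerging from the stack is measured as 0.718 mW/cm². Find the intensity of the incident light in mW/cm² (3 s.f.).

Unpolarized light through the first polarizer → I₁ = ½ I₀, now polarized at 52°.
I₂ = I₁ cos²(-8° − 52°) = 0.5 I₀ · cos²(60°) = 0.125 I₀.
So 0.718 mW/cm² = 0.125 I₀, giving I₀ = 0.718/0.125 = 5.744 mW/cm².

I₀ ≈ 5.74 mW/cm²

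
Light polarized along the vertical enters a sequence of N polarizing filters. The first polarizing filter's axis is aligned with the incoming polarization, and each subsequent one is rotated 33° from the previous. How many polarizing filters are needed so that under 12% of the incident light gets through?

First polarizer is aligned with the polarization: full transmission.
Each further stage multiplies by cos²(33°) = 0.7034.
After N polarizers: T = 0.7034^(N−1). Require T < 0.12 ⇒ N−1 > ln(0.12)/ln(0.7034) = 6.03, so N−1 ≥ 7 and N = 8.
Check: N=8 gives T = 0.08517 < 0.12; N=7 gives T = 0.1211.

N = 8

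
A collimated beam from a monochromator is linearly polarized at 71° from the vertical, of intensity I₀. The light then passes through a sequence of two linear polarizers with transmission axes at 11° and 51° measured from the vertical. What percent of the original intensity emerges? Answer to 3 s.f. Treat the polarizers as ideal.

≈ 14.7%

I₁ = I₀ cos²(11° − 71°) = I₀ cos²(60°) = 0.25 I₀.
I₂ = I₁ cos²(51° − 11°) = 0.25 I₀ · cos²(40°) = 0.1467 I₀.
That is 14.67% of the incident intensity.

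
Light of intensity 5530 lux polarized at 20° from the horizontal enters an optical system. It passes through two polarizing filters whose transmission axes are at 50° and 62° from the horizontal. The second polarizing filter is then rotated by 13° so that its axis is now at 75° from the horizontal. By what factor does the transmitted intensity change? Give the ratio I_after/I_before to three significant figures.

I_new/I_old ≈ 0.859

Before rotation:
By Malus's law, I₁ = I₀ cos²(50° − 20°) = I₀ cos²(30°) = 0.75 I₀.
I₂ = I₁ cos²(62° − 50°) = 0.75 I₀ · cos²(12°) = 0.7176 I₀.
After rotation:
I₁ = I₀ cos²(50° − 20°) = I₀ cos²(30°) = 0.75 I₀.
I₂ = I₁ cos²(75° − 50°) = 0.75 I₀ · cos²(25°) = 0.616 I₀.
Ratio = 0.616 / 0.7176 = 0.8585.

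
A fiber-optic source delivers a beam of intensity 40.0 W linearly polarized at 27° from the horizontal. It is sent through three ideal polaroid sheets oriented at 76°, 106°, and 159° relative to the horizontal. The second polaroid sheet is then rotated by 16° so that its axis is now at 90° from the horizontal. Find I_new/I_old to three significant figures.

Before rotation:
I₁ = I₀ cos²(76° − 27°) = I₀ cos²(49°) = 0.4304 I₀.
I₂ = I₁ cos²(106° − 76°) = 0.4304 I₀ · cos²(30°) = 0.3228 I₀.
I₃ = I₂ cos²(159° − 106°) = 0.3228 I₀ · cos²(53°) = 0.1169 I₀.
After rotation:
I₁ = I₀ cos²(76° − 27°) = I₀ cos²(49°) = 0.4304 I₀.
I₂ = I₁ cos²(90° − 76°) = 0.4304 I₀ · cos²(14°) = 0.4052 I₀.
I₃ = I₂ cos²(159° − 90°) = 0.4052 I₀ · cos²(69°) = 0.05204 I₀.
Ratio = 0.05204 / 0.1169 = 0.4451.

I_new/I_old ≈ 0.445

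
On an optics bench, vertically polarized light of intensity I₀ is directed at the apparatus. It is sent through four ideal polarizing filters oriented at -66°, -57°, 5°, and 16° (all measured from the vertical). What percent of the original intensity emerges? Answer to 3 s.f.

≈ 3.43%

I₁ = I₀ cos²(-66° − 0°) = I₀ cos²(66°) = 0.1654 I₀.
I₂ = I₁ cos²(-57° + 66°) = 0.1654 I₀ · cos²(9°) = 0.1614 I₀.
I₃ = I₂ cos²(5° + 57°) = 0.1614 I₀ · cos²(62°) = 0.03557 I₀.
I₄ = I₃ cos²(16° − 5°) = 0.03557 I₀ · cos²(11°) = 0.03428 I₀.
That is 3.428% of the incident intensity.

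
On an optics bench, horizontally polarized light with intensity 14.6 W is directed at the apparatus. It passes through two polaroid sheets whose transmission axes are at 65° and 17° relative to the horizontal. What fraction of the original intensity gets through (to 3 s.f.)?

I₁ = 14.6 W · cos²(65°) = 2.608 W.
I₂ = I₁ · cos²(48°) = 2.608 · 0.4477 = 1.168 W.
Transmitted fraction = 0.07997.

I/I₀ ≈ 0.0800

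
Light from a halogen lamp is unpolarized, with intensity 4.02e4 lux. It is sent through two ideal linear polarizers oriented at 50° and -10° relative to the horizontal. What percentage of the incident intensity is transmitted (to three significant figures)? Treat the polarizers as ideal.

≈ 12.5%

Unpolarized light through the first polarizer → I₁ = 4.02e4 lux/2 = 2.01e+04 lux, polarized at 50°.
I₂ = I₁ · cos²(60°) = 2.01e+04 · 0.25 = 5025 lux.
That is 12.5% of the incident intensity.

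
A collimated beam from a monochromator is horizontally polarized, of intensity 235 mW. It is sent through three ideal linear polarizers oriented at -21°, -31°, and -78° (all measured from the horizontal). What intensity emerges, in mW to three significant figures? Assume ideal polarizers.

I ≈ 92.4 mW

By Malus's law, I₁ = 235 mW · cos²(21°) = 204.8 mW.
I₂ = I₁ · cos²(10°) = 204.8 · 0.9698 = 198.6 mW.
I₃ = I₂ · cos²(47°) = 198.6 · 0.4651 = 92.39 mW.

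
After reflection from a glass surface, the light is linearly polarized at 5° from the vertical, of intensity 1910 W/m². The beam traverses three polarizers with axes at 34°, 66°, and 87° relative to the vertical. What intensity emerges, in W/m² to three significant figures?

I ≈ 916 W/m²

By Malus's law, I₁ = 1910 W/m² · cos²(29°) = 1461 W/m².
I₂ = I₁ · cos²(32°) = 1461 · 0.7192 = 1051 W/m².
I₃ = I₂ · cos²(21°) = 1051 · 0.8716 = 915.8 W/m².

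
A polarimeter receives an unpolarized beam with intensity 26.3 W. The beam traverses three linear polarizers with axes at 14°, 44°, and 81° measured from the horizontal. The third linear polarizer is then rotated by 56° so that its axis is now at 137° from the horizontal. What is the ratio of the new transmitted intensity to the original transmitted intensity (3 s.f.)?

Before rotation:
Unpolarized light through the first polarizer → I₁ = ½ I₀, now polarized at 14°.
I₂ = I₁ cos²(44° − 14°) = 0.5 I₀ · cos²(30°) = 0.375 I₀.
I₃ = I₂ cos²(81° − 44°) = 0.375 I₀ · cos²(37°) = 0.2392 I₀.
After rotation:
Unpolarized light through the first polarizer → I₁ = ½ I₀, now polarized at 14°.
I₂ = I₁ cos²(44° − 14°) = 0.5 I₀ · cos²(30°) = 0.375 I₀.
Angle between axes 2 and 3: 87°. I₃ = 0.375 I₀ · cos²(87°) = 0.001027 I₀.
Ratio = 0.001027 / 0.2392 = 0.004294.

I_new/I_old ≈ 0.00429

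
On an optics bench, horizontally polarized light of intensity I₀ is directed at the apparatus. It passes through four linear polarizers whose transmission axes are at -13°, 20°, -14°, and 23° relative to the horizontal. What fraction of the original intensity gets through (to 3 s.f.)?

≈ 0.293 I₀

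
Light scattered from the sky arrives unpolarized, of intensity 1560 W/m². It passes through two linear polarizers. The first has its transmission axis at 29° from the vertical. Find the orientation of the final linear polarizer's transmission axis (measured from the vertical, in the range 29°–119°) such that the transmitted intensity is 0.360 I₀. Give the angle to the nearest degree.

Unpolarized light through the first polarizer → I₁ = ½ I₀, now polarized at 29°.
Need I₂/I₀ = 0.36, so cos²(θ − 29°) = 0.36 / 0.5 = 0.72.
θ − 29° = arccos(√0.72) = 31.9°, giving θ ≈ 29 + 31.9 = 60.9°.

θ ≈ 61°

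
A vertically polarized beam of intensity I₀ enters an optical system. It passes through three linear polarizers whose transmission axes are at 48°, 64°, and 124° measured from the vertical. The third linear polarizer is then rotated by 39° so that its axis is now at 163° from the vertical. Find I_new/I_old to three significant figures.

Before rotation:
I₁ = I₀ cos²(48° − 0°) = I₀ cos²(48°) = 0.4477 I₀.
I₂ = I₁ cos²(64° − 48°) = 0.4477 I₀ · cos²(16°) = 0.4137 I₀.
I₃ = I₂ cos²(124° − 64°) = 0.4137 I₀ · cos²(60°) = 0.1034 I₀.
After rotation:
I₁ = I₀ cos²(48° − 0°) = I₀ cos²(48°) = 0.4477 I₀.
I₂ = I₁ cos²(64° − 48°) = 0.4477 I₀ · cos²(16°) = 0.4137 I₀.
Angle between axes 2 and 3: 81°. I₃ = 0.4137 I₀ · cos²(81°) = 0.01012 I₀.
Ratio = 0.01012 / 0.1034 = 0.09789.

I_new/I_old ≈ 0.0979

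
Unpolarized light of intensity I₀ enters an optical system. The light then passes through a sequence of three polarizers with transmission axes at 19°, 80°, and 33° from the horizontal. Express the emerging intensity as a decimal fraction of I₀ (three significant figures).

≈ 0.0547 I₀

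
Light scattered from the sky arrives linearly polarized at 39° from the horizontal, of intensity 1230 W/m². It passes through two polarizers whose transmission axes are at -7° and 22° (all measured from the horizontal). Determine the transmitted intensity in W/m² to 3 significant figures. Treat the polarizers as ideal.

By Malus's law, I₁ = 1230 W/m² · cos²(46°) = 593.5 W/m².
I₂ = I₁ · cos²(29°) = 593.5 · 0.765 = 454 W/m².

I ≈ 454 W/m²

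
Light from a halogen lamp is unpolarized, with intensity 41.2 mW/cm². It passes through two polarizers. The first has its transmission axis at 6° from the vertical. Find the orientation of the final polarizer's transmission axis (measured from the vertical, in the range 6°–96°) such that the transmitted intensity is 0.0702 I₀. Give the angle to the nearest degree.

Unpolarized light through the first polarizer → I₁ = ½ I₀, now polarized at 6°.
Need I₂/I₀ = 0.0702, so cos²(θ − 6°) = 0.0702 / 0.5 = 0.1404.
θ − 6° = arccos(√0.1404) = 68.0°, giving θ ≈ 6 + 68.0 = 74.0°.

θ ≈ 74°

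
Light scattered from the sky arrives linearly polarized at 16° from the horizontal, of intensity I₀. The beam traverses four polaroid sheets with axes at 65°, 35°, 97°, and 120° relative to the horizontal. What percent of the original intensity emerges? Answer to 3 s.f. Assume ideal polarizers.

≈ 6.03%

By Malus's law, I₁ = I₀ cos²(65° − 16°) = I₀ cos²(49°) = 0.4304 I₀.
I₂ = I₁ cos²(35° − 65°) = 0.4304 I₀ · cos²(30°) = 0.3228 I₀.
I₃ = I₂ cos²(97° − 35°) = 0.3228 I₀ · cos²(62°) = 0.07115 I₀.
I₄ = I₃ cos²(120° − 97°) = 0.07115 I₀ · cos²(23°) = 0.06029 I₀.
That is 6.029% of the incident intensity.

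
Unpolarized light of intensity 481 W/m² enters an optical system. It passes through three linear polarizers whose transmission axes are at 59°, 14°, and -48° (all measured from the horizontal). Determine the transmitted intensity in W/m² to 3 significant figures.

Unpolarized light through the first polarizer → I₁ = 481 W/m²/2 = 240.5 W/m², polarized at 59°.
I₂ = I₁ · cos²(45°) = 240.5 · 0.5 = 120.3 W/m².
I₃ = I₂ · cos²(62°) = 120.3 · 0.2204 = 26.5 W/m².

I ≈ 26.5 W/m²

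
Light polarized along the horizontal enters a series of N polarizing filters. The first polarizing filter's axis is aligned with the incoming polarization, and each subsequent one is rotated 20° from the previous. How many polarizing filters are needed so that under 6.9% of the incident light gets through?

First polarizer is aligned with the polarization: full transmission.
Each further stage multiplies by cos²(20°) = 0.883.
After N polarizers: T = 0.883^(N−1). Require T < 0.069 ⇒ N−1 > ln(0.069)/ln(0.883) = 21.49, so N−1 ≥ 22 and N = 23.
Check: N=23 gives T = 0.06477 < 0.069; N=22 gives T = 0.07335.

N = 23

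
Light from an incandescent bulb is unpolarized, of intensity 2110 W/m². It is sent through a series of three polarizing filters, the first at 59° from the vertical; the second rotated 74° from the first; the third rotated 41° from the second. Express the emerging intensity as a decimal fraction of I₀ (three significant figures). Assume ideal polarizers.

I/I₀ ≈ 0.0216

Unpolarized light through the first polarizer → I₁ = 2110 W/m²/2 = 1055 W/m², polarized at 59°.
I₂ = I₁ · cos²(74°) = 1055 · 0.07598 = 80.15 W/m².
I₃ = I₂ · cos²(41°) = 80.15 · 0.5696 = 45.65 W/m².
Transmitted fraction = 0.02164.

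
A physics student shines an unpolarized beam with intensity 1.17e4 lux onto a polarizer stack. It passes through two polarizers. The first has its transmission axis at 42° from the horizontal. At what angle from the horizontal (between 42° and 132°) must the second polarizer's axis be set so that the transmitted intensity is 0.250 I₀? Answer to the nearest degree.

Unpolarized light through the first polarizer → I₁ = ½ I₀, now polarized at 42°.
Need I₂/I₀ = 0.25, so cos²(θ − 42°) = 0.25 / 0.5 = 0.5.
θ − 42° = arccos(√0.5) = 45.0°, giving θ ≈ 42 + 45.0 = 87.0°.

θ ≈ 87°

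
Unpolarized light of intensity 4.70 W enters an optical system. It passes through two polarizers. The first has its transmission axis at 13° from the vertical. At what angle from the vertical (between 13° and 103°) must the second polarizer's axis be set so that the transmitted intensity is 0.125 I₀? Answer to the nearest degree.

θ ≈ 73°

Unpolarized light through the first polarizer → I₁ = ½ I₀, now polarized at 13°.
Need I₂/I₀ = 0.125, so cos²(θ − 13°) = 0.125 / 0.5 = 0.25.
θ − 13° = arccos(√0.25) = 60.0°, giving θ ≈ 13 + 60.0 = 73.0°.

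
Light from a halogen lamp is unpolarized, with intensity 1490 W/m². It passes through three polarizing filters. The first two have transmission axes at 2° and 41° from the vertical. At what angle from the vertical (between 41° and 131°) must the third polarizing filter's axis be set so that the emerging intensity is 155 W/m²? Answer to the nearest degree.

Unpolarized light through the first polarizer → I₁ = ½ I₀, now polarized at 2°.
I₂ = I₁ cos²(41° − 2°) = 0.5 I₀ · cos²(39°) = 0.302 I₀.
Target fraction: 155 / 1490 W/m² = 0.104 of I₀.
Need I₃/I₀ = 0.104, so cos²(θ − 41°) = 0.104 / 0.302 = 0.3445.
θ − 41° = arccos(√0.3445) = 54.1°, giving θ ≈ 41 + 54.1 = 95.1°.

θ ≈ 95°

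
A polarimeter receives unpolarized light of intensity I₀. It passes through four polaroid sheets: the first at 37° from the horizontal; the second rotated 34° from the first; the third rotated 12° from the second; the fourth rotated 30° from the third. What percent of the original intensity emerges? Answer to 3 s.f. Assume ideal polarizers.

≈ 24.7%

Unpolarized light through the first polarizer → I₁ = ½ I₀, now polarized at 37°.
I₂ = I₁ cos²(34°) = 0.5 · 0.6873 I₀ = 0.3437 I₀.
I₃ = I₂ cos²(12°) = 0.3437 · 0.9568 I₀ = 0.3288 I₀.
I₄ = I₃ cos²(30°) = 0.3288 · 0.75 I₀ = 0.2466 I₀.
That is 24.66% of the incident intensity.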